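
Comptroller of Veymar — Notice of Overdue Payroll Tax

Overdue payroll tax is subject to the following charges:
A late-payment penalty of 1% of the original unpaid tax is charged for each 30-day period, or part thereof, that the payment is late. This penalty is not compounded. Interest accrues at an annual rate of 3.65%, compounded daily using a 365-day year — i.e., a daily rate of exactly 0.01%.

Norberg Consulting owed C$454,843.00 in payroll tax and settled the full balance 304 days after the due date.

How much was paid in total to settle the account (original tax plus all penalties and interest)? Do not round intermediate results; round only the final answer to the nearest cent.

Penalty periods: ⌈304/30⌉ = 11; penalty = 11 × 1% × C$454,843.00 = C$50,032.73
Interest: C$454,843.00 × ((1 + 0.0001)^304 − 1) = C$454,843.00 × 0.03086523… = C$14,038.8344…
Total = C$454,843.00 + C$50,032.7300 + C$14,038.8344… = C$518,914.56

C$518,914.56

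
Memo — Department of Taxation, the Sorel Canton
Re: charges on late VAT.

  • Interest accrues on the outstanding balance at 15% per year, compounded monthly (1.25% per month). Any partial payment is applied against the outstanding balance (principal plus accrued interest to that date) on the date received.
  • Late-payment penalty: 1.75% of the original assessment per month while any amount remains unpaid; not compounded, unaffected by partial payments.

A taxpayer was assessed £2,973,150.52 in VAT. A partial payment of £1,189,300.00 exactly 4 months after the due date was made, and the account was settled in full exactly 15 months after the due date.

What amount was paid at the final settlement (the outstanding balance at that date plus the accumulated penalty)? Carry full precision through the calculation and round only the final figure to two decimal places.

Balance at month 4: £2,973,150.5200 × (1 + 0.0125)^4 = £3,124,618.6749…
After £1,189,300.00 payment: £3,124,618.6749… − £1,189,300.00 = £1,935,318.6749…
Balance at month 15: £1,935,318.6749… × (1 + 0.0125)^11 = £2,218,696.1928…
Penalty: 15 × 1.75% × £2,973,150.52 = £780,452.01…
Final settlement = outstanding balance + penalty = £2,218,696.1928… + £780,452.01… = £2,999,148.20

£2,999,148.20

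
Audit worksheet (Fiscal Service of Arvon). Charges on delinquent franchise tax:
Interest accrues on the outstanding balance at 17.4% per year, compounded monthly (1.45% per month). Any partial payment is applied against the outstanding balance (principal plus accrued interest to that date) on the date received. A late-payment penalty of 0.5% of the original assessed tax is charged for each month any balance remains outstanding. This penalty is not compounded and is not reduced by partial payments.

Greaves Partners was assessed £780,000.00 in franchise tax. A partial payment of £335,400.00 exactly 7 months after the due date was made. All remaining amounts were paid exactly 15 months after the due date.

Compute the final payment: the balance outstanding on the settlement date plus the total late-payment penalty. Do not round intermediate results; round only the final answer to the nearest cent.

Balance at month 7: £780,000.0000 × (1 + 0.0145)^7 = £862,698.3398…
After £335,400.00 payment: £862,698.3398… − £335,400.00 = £527,298.3398…
Balance at month 15: £527,298.3398… × (1 + 0.0145)^8 = £591,660.8252…
Penalty: 15 × 0.5% × £780,000.00 = £58,500.00
Final settlement = outstanding balance + penalty = £591,660.8252… + £58,500.00 = £650,160.83

£650,160.83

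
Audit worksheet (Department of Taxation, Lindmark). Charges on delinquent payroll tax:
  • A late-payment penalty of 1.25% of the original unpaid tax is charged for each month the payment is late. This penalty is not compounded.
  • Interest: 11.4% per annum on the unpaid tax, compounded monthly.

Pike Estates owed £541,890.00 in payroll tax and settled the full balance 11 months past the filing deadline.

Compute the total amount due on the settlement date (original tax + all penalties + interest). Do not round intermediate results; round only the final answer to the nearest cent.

Late-payment penalty = 1.25% × £541,890.00 × 11 mo = £74,509.88…
Interest (11.4%/yr ÷ 12 = 0.95%/month): £541,890.00 × ((1 + 0.0095)^11 − 1) = £59,395.4471…
Total = £541,890.00 + £74,509.8750 + £59,395.4471… = £675,795.32

£675,795.32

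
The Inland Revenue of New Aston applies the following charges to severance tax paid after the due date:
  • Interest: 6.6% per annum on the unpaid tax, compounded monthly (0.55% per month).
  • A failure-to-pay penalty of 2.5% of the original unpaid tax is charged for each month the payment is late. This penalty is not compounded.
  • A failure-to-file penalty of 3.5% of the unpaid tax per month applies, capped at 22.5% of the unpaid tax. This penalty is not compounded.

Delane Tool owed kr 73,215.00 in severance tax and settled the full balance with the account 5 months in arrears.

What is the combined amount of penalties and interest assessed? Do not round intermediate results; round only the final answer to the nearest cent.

kr 24,000.18

Failure-to-file: 5 × 3.5% × kr 73,215.00 = kr 12,812.63… (under the 22.5% cap)
Failure-to-pay penalty = 2.5% × kr 73,215.00 × 5 mo = kr 9,151.88…
Interest: kr 73,215.00 × ((1 + 0.0055)^5 − 1) = kr 73,215.00 × 0.0278042… = kr 2,035.6822…
Penalties + interest = kr 21,964.5000 + kr 2,035.6822… = kr 24,000.18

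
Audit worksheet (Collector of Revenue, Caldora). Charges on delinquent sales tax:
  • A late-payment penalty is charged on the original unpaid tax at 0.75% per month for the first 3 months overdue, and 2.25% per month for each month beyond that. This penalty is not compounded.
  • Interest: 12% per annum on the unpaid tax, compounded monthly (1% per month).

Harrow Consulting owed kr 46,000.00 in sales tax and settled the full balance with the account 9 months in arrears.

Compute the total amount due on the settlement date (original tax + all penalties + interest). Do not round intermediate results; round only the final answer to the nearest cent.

kr 57,554.52

Penalty, months 1–3: 3 × 0.75% × kr 46,000.00 = kr 1,035.00
Penalty, months 4–9: 6 × 2.25% × kr 46,000.00 = kr 6,210.00
Interest: kr 46,000.00 × ((1 + 0.01)^9 − 1) = kr 46,000.00 × 0.0936853… = kr 4,309.5225…
Total = kr 46,000.00 + kr 7,245.0000 + kr 4,309.5225… = kr 57,554.52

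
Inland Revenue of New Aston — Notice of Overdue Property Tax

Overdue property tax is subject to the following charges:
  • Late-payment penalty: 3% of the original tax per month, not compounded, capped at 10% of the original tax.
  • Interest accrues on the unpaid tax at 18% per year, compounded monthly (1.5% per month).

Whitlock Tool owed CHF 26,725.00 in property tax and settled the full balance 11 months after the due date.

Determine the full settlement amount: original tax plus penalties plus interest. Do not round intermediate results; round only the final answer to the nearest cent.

CHF 34,153.19

Penalty (uncapped): 11 × 3% × CHF 26,725.00 = CHF 8,819.25; cap = 10% × CHF 26,725.00 = CHF 2,672.50 → penalty = CHF 2,672.50
Interest: CHF 26,725.00 × ((1 + 0.015)^11 − 1) = CHF 26,725.00 × 0.1779489… = CHF 4,755.6854…
Total = CHF 26,725.00 + CHF 2,672.5000 + CHF 4,755.6854… = CHF 34,153.19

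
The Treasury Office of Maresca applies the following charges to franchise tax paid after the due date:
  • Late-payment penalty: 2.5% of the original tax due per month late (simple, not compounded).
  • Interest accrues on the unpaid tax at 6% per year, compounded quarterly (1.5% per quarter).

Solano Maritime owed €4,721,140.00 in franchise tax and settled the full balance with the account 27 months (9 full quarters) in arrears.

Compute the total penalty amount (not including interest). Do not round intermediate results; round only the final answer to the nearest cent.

Late-payment penalty: 27 × 2.5% × €4,721,140.00 = €3,186,769.50

€3,186,769.50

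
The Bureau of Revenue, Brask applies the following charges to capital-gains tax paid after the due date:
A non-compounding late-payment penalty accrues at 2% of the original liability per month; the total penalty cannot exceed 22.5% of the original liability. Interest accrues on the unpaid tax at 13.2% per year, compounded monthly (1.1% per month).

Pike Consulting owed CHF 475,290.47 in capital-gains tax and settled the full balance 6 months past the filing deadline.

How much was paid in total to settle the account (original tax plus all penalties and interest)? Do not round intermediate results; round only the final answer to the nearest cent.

Penalty: 6 × 2% × CHF 475,290.47 = CHF 57,034.86… (below the 22.5% cap of CHF 106,940.36…)
Interest: CHF 475,290.47 × ((1 + 0.011)^6 − 1) = CHF 475,290.47 × 0.0678418… = CHF 32,244.5803…
Total = CHF 475,290.47 + CHF 57,034.8564 + CHF 32,244.5803… = CHF 564,569.91

CHF 564,569.91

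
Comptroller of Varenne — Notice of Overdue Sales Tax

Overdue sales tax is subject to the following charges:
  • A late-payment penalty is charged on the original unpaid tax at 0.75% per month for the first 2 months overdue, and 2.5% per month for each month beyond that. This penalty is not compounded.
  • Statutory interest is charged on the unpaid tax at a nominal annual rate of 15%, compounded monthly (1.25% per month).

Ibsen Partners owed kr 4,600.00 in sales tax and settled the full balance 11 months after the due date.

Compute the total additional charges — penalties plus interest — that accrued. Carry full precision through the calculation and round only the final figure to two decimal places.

kr 1,777.55

Penalty, months 1–2: 2 × 0.75% × kr 4,600.00 = kr 69.00
Penalty, months 3–11: 9 × 2.5% × kr 4,600.00 = kr 1,035.00
Interest: kr 4,600.00 × ((1 + 0.0125)^11 − 1) = kr 4,600.00 × 0.1464242… = kr 673.5514…
Penalties + interest = kr 1,104.0000 + kr 673.5514… = kr 1,777.55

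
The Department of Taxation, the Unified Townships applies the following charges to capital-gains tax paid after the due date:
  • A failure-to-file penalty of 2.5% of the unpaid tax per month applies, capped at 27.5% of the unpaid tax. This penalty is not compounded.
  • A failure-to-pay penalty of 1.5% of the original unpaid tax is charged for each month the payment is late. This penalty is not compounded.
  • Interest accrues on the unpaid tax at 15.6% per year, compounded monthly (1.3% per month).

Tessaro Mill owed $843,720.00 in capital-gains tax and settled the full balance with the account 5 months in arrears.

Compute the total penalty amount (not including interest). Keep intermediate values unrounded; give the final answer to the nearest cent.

Failure-to-file: 5 × 2.5% × $843,720.00 = $105,465.00 (under the 27.5% cap)
Failure-to-pay penalty: 5 × 1.5% × $843,720.00 = $63,279.00
Total penalty = $105,465.00 + $63,279.00 = $168,744.00

$168,744.00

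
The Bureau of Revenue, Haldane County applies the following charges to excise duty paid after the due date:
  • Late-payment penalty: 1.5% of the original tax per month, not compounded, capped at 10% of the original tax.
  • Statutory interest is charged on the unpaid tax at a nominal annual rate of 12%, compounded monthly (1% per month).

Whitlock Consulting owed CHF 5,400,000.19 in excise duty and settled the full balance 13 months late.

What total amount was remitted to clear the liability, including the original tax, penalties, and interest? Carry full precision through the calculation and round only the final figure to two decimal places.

CHF 6,685,703.95

Penalty (uncapped): 13 × 1.5% × CHF 5,400,000.19 = CHF 1,053,000.04…; cap = 10% × CHF 5,400,000.19 = CHF 540,000.02… → penalty = CHF 540,000.02…
Interest: CHF 5,400,000.19 × ((1 + 0.01)^13 − 1) = CHF 5,400,000.19 × 0.1380933… = CHF 745,703.7406…
Total = CHF 5,400,000.19 + CHF 540,000.0190 + CHF 745,703.7406… = CHF 6,685,703.95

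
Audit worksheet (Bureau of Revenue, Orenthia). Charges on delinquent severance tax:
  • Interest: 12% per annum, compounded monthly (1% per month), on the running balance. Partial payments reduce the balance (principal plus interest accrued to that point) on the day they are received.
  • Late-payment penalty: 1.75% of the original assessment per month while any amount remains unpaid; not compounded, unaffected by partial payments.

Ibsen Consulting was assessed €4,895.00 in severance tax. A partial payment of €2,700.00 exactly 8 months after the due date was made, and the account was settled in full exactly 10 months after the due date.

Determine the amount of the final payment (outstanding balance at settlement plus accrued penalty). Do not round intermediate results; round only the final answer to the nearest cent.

Balance at month 8: €4,895.0000 × (1 + 0.01)^8 = €5,300.5836…
After €2,700.00 payment: €5,300.5836… − €2,700.00 = €2,600.5836…
Balance at month 10: €2,600.5836… × (1 + 0.01)^2 = €2,652.8553…
Penalty: 10 × 1.75% × €4,895.00 = €856.63…
Final settlement = outstanding balance + penalty = €2,652.8553… + €856.63… = €3,509.48

€3,509.48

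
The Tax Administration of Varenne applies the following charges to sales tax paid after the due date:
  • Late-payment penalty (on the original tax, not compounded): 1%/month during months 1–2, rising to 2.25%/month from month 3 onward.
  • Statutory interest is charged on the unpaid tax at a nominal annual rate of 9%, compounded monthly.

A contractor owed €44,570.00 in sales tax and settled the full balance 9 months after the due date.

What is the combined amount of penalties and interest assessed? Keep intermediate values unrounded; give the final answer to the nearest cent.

€11,011.50

Penalty, months 1–2: 2 × 1% × €44,570.00 = €891.40
Penalty, months 3–9: 7 × 2.25% × €44,570.00 = €7,019.78…
Interest (9%/yr ÷ 12 = 0.75%/month): €44,570.00 × ((1 + 0.0075)^9 − 1) = €3,100.3266…
Penalties + interest = €7,911.1750 + €3,100.3266… = €11,011.50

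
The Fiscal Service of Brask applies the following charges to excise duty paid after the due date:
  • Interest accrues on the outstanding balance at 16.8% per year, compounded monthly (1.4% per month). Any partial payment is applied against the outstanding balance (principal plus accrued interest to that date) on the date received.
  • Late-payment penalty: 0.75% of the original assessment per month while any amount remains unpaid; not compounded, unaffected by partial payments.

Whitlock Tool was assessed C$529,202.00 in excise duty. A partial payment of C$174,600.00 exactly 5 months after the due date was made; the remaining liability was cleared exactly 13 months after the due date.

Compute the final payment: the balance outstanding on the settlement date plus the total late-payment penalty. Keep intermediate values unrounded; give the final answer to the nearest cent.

Balance at month 5: C$529,202.0000 × (1 + 0.014)^5 = C$567,297.9992…
After C$174,600.00 payment: C$567,297.9992… − C$174,600.00 = C$392,697.9992…
Balance at month 13: C$392,697.9992… × (1 + 0.014)^8 = C$438,896.7131…
Penalty: 13 × 0.75% × C$529,202.00 = C$51,597.20…
Final settlement = outstanding balance + penalty = C$438,896.7131… + C$51,597.20… = C$490,493.91

C$490,493.91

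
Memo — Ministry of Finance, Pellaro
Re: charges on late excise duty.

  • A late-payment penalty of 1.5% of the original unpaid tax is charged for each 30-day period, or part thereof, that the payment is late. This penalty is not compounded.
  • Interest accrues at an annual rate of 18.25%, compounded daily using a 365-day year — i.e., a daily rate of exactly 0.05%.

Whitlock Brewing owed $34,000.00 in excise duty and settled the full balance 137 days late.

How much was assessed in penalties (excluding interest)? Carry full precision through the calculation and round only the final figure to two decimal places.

$2,550.00

Penalty periods: ⌈137/30⌉ = 5; penalty = 5 × 1.5% × $34,000.00 = $2,550.00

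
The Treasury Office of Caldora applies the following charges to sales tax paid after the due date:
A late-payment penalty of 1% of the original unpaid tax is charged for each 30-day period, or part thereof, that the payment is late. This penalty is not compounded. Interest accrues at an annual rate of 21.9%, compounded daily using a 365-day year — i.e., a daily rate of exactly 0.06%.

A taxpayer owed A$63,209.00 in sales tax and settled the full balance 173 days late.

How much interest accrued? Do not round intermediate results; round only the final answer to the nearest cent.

Interest: A$63,209.00 × ((1 + 0.0006)^173 − 1) = A$63,209.00 × 0.10934403… = A$6,911.5265…

A$6,911.53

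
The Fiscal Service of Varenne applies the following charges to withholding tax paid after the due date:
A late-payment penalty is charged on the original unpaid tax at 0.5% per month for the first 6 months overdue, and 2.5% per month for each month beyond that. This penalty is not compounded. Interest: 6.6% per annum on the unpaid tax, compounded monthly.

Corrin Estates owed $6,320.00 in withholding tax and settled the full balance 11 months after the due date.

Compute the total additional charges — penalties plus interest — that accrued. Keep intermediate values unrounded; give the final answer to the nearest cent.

$1,372.65

Penalty, months 1–6: 6 × 0.5% × $6,320.00 = $189.60
Penalty, months 7–11: 5 × 2.5% × $6,320.00 = $790.00
Interest (6.6%/yr ÷ 12 = 0.55%/month): $6,320.00 × ((1 + 0.0055)^11 − 1) = $393.0503…
Penalties + interest = $979.6000 + $393.0503… = $1,372.65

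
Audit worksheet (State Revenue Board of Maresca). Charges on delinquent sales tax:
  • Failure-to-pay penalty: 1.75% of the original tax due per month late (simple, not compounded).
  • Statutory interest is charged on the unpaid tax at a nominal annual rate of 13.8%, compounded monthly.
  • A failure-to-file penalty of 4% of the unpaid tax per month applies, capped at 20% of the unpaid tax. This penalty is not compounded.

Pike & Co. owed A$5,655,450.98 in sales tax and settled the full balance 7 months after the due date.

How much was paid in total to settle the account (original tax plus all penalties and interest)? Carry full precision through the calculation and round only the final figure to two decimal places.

Failure-to-file: 7 × 4% × A$5,655,450.98 = A$1,583,526.27…, capped at 20% × A$5,655,450.98 = A$1,131,090.20…
Failure-to-pay penalty: 7 × 1.75% × A$5,655,450.98 = A$692,792.75…
Interest (13.8%/yr ÷ 12 = 1.15%/month): A$5,655,450.98 × ((1 + 0.0115)^7 − 1) = A$471,274.9343…
Total = A$5,655,450.98 + A$1,823,882.9411… + A$471,274.9343… = A$7,950,608.86

A$7,950,608.86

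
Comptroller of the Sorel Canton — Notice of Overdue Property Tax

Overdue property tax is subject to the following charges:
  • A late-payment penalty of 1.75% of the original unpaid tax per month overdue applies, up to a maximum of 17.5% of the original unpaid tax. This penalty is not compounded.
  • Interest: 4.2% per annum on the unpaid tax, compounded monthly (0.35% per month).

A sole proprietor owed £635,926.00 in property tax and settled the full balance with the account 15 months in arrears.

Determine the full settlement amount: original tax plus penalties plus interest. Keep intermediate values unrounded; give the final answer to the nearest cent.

Penalty (uncapped): 15 × 1.75% × £635,926.00 = £166,930.58…; cap = 17.5% × £635,926.00 = £111,287.05 → penalty = £111,287.05
Interest: £635,926.00 × ((1 + 0.0035)^15 − 1) = £635,926.00 × 0.0538060… = £34,216.6118…
Total = £635,926.00 + £111,287.0500 + £34,216.6118… = £781,429.66

£781,429.66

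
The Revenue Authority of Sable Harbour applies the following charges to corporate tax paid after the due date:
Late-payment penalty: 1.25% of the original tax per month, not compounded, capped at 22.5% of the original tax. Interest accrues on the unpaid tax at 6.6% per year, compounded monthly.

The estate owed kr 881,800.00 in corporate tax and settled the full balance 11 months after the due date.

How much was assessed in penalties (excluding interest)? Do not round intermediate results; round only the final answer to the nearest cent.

kr 121,247.50

Penalty: 11 × 1.25% × kr 881,800.00 = kr 121,247.50 (below the 22.5% cap of kr 198,405.00)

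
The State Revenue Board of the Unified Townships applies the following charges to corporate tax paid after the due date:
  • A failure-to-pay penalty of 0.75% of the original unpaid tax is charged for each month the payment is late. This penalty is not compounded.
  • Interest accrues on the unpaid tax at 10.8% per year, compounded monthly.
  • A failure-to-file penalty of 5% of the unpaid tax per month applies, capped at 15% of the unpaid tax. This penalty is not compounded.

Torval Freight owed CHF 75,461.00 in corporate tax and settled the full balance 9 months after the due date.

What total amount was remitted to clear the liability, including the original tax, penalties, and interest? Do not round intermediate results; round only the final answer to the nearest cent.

Failure-to-file: 9 × 5% × CHF 75,461.00 = CHF 33,957.45, capped at 15% × CHF 75,461.00 = CHF 11,319.15
Failure-to-pay penalty = 0.75% × CHF 75,461.00 × 9 mo = CHF 5,093.62…
Interest (10.8%/yr ÷ 12 = 0.9%/month): CHF 75,461.00 × ((1 + 0.009)^9 − 1) = CHF 6,337.0692…
Total = CHF 75,461.00 + CHF 16,412.7675 + CHF 6,337.0692… = CHF 98,210.84

CHF 98,210.84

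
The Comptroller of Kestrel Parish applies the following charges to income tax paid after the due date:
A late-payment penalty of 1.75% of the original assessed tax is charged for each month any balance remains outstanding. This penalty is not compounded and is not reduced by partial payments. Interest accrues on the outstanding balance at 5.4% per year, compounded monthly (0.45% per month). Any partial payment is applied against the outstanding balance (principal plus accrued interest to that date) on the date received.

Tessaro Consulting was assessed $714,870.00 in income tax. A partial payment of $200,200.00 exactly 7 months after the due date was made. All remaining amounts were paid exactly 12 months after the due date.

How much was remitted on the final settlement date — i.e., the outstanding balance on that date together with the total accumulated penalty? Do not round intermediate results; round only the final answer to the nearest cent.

$699,820.36

Balance at month 7: $714,870.0000 × (1 + 0.0045)^7 = $737,694.6937…
After $200,200.00 payment: $737,694.6937… − $200,200.00 = $537,494.6937…
Balance at month 12: $537,494.6937… × (1 + 0.0045)^5 = $549,697.6579…
Penalty: 12 × 1.75% × $714,870.00 = $150,122.70
Final settlement = outstanding balance + penalty = $549,697.6579… + $150,122.70 = $699,820.36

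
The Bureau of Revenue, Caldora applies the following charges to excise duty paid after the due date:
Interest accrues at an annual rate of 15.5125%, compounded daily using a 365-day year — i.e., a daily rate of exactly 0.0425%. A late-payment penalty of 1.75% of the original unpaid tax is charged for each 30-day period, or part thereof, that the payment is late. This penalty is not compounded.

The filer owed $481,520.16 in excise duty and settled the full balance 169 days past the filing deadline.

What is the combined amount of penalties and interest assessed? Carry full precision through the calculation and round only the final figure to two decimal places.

Penalty periods: ⌈169/30⌉ = 6; penalty = 6 × 1.75% × $481,520.16 = $50,559.62…
Interest: $481,520.16 × ((1 + 0.000425)^169 − 1) = $481,520.16 × 0.07445090… = $35,849.6099…
Penalties + interest = $50,559.6168 + $35,849.6099… = $86,409.23

$86,409.23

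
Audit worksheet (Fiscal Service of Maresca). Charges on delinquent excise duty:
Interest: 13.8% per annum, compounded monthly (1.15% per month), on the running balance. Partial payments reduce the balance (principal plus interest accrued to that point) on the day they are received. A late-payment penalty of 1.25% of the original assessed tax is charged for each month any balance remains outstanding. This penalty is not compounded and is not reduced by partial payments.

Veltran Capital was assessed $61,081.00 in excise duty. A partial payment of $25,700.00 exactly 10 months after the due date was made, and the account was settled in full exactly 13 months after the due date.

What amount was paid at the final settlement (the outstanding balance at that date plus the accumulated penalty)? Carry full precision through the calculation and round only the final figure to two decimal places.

Balance at month 10: $61,081.0000 × (1 + 0.0115)^10 = $68,480.1984…
After $25,700.00 payment: $68,480.1984… − $25,700.00 = $42,780.1984…
Balance at month 13: $42,780.1984… × (1 + 0.0115)^3 = $44,273.1533…
Penalty: 13 × 1.25% × $61,081.00 = $9,925.66…
Final settlement = outstanding balance + penalty = $44,273.1533… + $9,925.66… = $54,198.82

$54,198.82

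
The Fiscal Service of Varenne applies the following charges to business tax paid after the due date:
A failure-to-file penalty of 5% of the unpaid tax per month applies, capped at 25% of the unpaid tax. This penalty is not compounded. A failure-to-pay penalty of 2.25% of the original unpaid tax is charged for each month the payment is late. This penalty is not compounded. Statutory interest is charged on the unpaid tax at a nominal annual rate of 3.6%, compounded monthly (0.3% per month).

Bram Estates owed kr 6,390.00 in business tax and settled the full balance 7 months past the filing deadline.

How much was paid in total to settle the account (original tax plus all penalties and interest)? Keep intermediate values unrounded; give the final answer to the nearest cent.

kr 9,129.33

Failure-to-file: 7 × 5% × kr 6,390.00 = kr 2,236.50, capped at 25% × kr 6,390.00 = kr 1,597.50
Failure-to-pay penalty = 2.25% × kr 6,390.00 × 7 mo = kr 1,006.43…
Interest: kr 6,390.00 × ((1 + 0.003)^7 − 1) = kr 6,390.00 × 0.0211899… = kr 135.4038…
Total = kr 6,390.00 + kr 2,603.9250 + kr 135.4038… = kr 9,129.33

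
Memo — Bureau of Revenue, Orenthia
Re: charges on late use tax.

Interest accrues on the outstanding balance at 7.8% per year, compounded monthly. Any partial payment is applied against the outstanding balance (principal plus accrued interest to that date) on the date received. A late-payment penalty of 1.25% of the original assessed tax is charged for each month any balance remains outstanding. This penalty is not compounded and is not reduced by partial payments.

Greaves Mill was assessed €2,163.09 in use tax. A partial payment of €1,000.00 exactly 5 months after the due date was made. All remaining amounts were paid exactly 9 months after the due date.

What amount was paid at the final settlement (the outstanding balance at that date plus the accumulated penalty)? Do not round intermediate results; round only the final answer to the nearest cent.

€1,510.06

Monthly rate = 7.8% ÷ 12 = 0.65%
Balance at month 5: €2,163.0900 × (1 + 0.0065)^5 = €2,234.3103…
After €1,000.00 payment: €2,234.3103… − €1,000.00 = €1,234.3103…
Balance at month 9: €1,234.3103… × (1 + 0.0065)^4 = €1,266.7166…
Penalty: 9 × 1.25% × €2,163.09 = €243.35…
Final settlement = outstanding balance + penalty = €1,266.7166… + €243.35… = €1,510.06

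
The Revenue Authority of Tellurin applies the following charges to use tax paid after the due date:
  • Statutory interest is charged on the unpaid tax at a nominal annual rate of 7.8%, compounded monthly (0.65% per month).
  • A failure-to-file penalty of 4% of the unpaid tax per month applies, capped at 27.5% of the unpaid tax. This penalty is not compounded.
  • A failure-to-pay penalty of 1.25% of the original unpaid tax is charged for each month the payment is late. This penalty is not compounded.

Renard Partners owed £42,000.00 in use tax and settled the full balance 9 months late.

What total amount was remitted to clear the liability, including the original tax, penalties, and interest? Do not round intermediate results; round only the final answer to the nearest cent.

Failure-to-file: 9 × 4% × £42,000.00 = £15,120.00, capped at 27.5% × £42,000.00 = £11,550.00
Failure-to-pay penalty: 9 × 1.25% × £42,000.00 = £4,725.00
Interest: £42,000.00 × ((1 + 0.0065)^9 − 1) = £42,000.00 × 0.0600443… = £2,521.8604…
Total = £42,000.00 + £16,275.0000 + £2,521.8604… = £60,796.86

£60,796.86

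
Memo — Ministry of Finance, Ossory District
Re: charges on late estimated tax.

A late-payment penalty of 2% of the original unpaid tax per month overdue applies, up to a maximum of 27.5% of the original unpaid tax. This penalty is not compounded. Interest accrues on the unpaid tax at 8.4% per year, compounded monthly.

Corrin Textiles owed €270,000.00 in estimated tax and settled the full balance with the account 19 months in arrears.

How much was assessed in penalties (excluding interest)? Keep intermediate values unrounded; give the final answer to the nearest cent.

€74,250.00

Penalty (uncapped): 19 × 2% × €270,000.00 = €102,600.00; cap = 27.5% × €270,000.00 = €74,250.00 → penalty = €74,250.00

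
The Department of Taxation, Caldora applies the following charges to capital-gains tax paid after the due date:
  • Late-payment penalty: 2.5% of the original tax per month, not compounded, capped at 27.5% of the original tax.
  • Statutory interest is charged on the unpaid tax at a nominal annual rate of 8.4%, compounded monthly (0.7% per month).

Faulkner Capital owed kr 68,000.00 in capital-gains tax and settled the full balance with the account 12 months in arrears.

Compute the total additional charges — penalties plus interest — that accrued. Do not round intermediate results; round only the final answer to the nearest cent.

kr 24,637.13

Penalty (uncapped): 12 × 2.5% × kr 68,000.00 = kr 20,400.00; cap = 27.5% × kr 68,000.00 = kr 18,700.00 → penalty = kr 18,700.00
Interest: kr 68,000.00 × ((1 + 0.007)^12 − 1) = kr 68,000.00 × 0.0873107… = kr 5,937.1250…
Penalties + interest = kr 18,700.0000 + kr 5,937.1250… = kr 24,637.13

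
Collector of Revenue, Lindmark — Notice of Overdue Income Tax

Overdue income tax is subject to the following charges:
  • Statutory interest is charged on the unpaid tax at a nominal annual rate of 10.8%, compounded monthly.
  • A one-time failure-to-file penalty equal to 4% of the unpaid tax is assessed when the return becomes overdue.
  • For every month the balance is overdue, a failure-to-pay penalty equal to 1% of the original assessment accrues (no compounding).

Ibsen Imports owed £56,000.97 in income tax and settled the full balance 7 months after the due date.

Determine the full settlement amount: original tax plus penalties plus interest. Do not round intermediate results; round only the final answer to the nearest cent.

£65,785.84

Failure-to-file penalty: 4% × £56,000.97 = £2,240.04…
Failure-to-pay penalty: 7 × 1% × £56,000.97 = £3,920.07…
Interest (10.8%/yr ÷ 12 = 0.9%/month): £56,000.97 × ((1 + 0.009)^7 − 1) = £3,624.7606…
Total = £56,000.97 + £6,160.1067 + £3,624.7606… = £65,785.84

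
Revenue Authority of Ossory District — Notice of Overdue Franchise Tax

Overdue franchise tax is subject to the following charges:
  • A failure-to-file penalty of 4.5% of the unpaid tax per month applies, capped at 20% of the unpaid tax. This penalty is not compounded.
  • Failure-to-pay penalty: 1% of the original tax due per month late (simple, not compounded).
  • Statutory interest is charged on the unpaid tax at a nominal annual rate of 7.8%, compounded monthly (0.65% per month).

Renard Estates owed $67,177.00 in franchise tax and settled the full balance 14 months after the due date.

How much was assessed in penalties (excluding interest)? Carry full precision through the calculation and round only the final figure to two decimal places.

$22,840.18

Failure-to-file: 14 × 4.5% × $67,177.00 = $42,321.51, capped at 20% × $67,177.00 = $13,435.40
Failure-to-pay penalty: 14 × 1% × $67,177.00 = $9,404.78
Total penalty = $13,435.40 + $9,404.78 = $22,840.18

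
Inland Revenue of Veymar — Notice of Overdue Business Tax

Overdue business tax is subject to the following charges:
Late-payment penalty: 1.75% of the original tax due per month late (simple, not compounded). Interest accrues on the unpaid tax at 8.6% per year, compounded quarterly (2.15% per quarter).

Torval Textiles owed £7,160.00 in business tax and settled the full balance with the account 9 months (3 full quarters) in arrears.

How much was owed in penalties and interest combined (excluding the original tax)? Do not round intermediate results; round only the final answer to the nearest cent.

Late-payment penalty = 1.75% × £7,160.00 × 9 mo = £1,127.70
Interest: £7,160.00 × ((1 + 0.0215)^3 − 1) = £7,160.00 × 0.0658967… = £471.8203…
Penalties + interest = £1,127.7000 + £471.8203… = £1,599.52

£1,599.52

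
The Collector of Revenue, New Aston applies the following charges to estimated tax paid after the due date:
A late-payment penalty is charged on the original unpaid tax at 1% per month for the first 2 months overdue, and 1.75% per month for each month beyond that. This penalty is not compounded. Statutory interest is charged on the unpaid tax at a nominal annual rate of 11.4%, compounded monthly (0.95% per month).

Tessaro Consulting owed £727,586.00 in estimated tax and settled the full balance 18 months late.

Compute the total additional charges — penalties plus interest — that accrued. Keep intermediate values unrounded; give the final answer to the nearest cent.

£353,267.35

Penalty, months 1–2: 2 × 1% × £727,586.00 = £14,551.72
Penalty, months 3–18: 16 × 1.75% × £727,586.00 = £203,724.08
Interest: £727,586.00 × ((1 + 0.0095)^18 − 1) = £727,586.00 × 0.1855335… = £134,991.5544…
Penalties + interest = £218,275.8000 + £134,991.5544… = £353,267.35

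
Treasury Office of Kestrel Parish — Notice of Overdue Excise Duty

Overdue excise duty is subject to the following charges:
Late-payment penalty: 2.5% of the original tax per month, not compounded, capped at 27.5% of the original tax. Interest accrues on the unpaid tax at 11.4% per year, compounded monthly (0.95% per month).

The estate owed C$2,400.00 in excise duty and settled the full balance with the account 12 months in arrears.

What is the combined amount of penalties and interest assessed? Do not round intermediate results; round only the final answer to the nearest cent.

C$948.36

Penalty (uncapped): 12 × 2.5% × C$2,400.00 = C$720.00; cap = 27.5% × C$2,400.00 = C$660.00 → penalty = C$660.00
Interest: C$2,400.00 × ((1 + 0.0095)^12 − 1) = C$2,400.00 × 0.1201492… = C$288.3581…
Penalties + interest = C$660.0000 + C$288.3581… = C$948.36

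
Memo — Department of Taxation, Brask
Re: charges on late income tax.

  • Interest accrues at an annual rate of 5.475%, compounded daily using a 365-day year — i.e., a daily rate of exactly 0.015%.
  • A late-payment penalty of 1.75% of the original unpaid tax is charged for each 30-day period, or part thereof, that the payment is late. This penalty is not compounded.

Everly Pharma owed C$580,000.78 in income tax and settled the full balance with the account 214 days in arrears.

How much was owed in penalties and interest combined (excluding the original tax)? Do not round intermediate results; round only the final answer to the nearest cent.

C$100,118.73

Penalty periods: ⌈214/30⌉ = 8; penalty = 8 × 1.75% × C$580,000.78 = C$81,200.11…
Interest: C$580,000.78 × ((1 + 0.00015)^214 − 1) = C$580,000.78 × 0.03261828… = C$18,918.6258…
Penalties + interest = C$81,200.1092 + C$18,918.6258… = C$100,118.73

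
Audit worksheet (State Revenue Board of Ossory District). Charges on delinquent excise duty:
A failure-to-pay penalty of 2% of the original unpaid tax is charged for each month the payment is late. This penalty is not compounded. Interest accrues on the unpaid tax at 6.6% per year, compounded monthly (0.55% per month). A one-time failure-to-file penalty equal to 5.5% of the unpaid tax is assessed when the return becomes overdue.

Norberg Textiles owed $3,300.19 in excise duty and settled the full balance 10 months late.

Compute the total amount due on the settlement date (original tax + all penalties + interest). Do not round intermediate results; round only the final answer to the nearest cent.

Failure-to-file penalty: 5.5% × $3,300.19 = $181.51…
Failure-to-pay penalty = 2% × $3,300.19 × 10 mo = $660.04…
Interest: $3,300.19 × ((1 + 0.0055)^10 − 1) = $3,300.19 × 0.0563814… = $186.0694…
Total = $3,300.19 + $841.5485… + $186.0694… = $4,327.81

$4,327.81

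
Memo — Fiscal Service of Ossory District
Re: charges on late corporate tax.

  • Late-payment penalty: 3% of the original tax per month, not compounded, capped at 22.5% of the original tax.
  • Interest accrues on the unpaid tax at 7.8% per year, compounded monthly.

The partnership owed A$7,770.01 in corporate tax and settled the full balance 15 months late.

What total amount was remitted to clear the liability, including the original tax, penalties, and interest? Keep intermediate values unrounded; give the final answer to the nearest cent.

A$10,311.30

Penalty (uncapped): 15 × 3% × A$7,770.01 = A$3,496.50…; cap = 22.5% × A$7,770.01 = A$1,748.25… → penalty = A$1,748.25…
Interest (7.8%/yr ÷ 12 = 0.65%/month): A$7,770.01 × ((1 + 0.0065)^15 − 1) = A$793.0358…
Total = A$7,770.01 + A$1,748.2523… + A$793.0358… = A$10,311.30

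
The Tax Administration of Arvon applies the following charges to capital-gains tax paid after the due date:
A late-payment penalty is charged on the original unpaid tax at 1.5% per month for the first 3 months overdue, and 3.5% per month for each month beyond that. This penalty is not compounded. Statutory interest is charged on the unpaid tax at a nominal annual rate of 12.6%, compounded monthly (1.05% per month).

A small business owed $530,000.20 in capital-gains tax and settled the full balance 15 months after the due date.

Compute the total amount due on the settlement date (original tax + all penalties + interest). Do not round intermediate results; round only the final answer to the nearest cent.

Penalty, months 1–3: 3 × 1.5% × $530,000.20 = $23,850.01…
Penalty, months 4–15: 12 × 3.5% × $530,000.20 = $222,600.08…
Interest: $530,000.20 × ((1 + 0.0105)^15 − 1) = $530,000.20 × 0.1696200… = $89,898.6080…
Total = $530,000.20 + $246,450.0930 + $89,898.6080… = $866,348.90

$866,348.90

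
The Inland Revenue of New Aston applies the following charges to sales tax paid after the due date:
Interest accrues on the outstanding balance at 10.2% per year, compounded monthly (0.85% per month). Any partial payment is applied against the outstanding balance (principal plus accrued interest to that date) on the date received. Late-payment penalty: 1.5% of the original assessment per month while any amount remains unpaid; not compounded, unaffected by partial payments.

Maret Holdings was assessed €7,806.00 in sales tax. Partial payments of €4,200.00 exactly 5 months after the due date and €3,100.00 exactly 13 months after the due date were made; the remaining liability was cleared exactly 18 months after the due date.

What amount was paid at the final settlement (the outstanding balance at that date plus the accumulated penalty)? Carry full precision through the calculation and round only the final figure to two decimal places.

€3,275.74

Balance at month 5: €7,806.0000 × (1 + 0.0085)^5 = €8,143.4430…
After €4,200.00 payment: €8,143.4430… − €4,200.00 = €3,943.4430…
Balance at month 13: €3,943.4430… × (1 + 0.0085)^8 = €4,219.7118…
After €3,100.00 payment: €4,219.7118… − €3,100.00 = €1,119.7118…
Balance at month 18: €1,119.7118… × (1 + 0.0085)^5 = €1,168.1154…
Penalty: 18 × 1.5% × €7,806.00 = €2,107.62
Final settlement = outstanding balance + penalty = €1,168.1154… + €2,107.62 = €3,275.74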